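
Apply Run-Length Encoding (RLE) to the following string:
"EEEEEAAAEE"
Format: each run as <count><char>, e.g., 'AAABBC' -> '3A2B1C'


Scanning runs left to right:
  i=0: run of 'E' x 5 -> '5E'
  i=5: run of 'A' x 3 -> '3A'
  i=8: run of 'E' x 2 -> '2E'

RLE = 5E3A2E


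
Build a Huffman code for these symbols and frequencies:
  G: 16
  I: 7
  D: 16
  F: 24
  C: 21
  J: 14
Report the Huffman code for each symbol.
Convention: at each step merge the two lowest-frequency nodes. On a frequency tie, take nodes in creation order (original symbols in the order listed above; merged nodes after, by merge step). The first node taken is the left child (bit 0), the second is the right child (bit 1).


Huffman tree construction:
Step 1: Merge I(7) + J(14) = 21
Step 2: Merge G(16) + D(16) = 32
Step 3: Merge C(21) + (I+J)(21) = 42
Step 4: Merge F(24) + (G+D)(32) = 56
Step 5: Merge (C+(I+J))(42) + (F+(G+D))(56) = 98
Read each symbol's code off the tree from the root (left child = 0, right child = 1).

Codes:
  G: 110 (length 3)
  I: 010 (length 3)
  D: 111 (length 3)
  F: 10 (length 2)
  C: 00 (length 2)
  J: 011 (length 3)
Average code length: 249/98 = 2.5408 bits/symbol


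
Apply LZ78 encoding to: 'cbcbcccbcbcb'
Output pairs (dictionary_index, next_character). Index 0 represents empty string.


LZ78 encoding steps:
Dictionary: {0: ''}
Step 1: w='' (idx 0), next='c' -> output (0, 'c'), add 'c' as idx 1
Step 2: w='' (idx 0), next='b' -> output (0, 'b'), add 'b' as idx 2
Step 3: w='c' (idx 1), next='b' -> output (1, 'b'), add 'cb' as idx 3
Step 4: w='c' (idx 1), next='c' -> output (1, 'c'), add 'cc' as idx 4
Step 5: w='cb' (idx 3), next='c' -> output (3, 'c'), add 'cbc' as idx 5
Step 6: w='b' (idx 2), next='c' -> output (2, 'c'), add 'bc' as idx 6
Step 7: w='b' (idx 2), end of input -> output (2, '')


Encoded: [(0, 'c'), (0, 'b'), (1, 'b'), (1, 'c'), (3, 'c'), (2, 'c'), (2, '')]


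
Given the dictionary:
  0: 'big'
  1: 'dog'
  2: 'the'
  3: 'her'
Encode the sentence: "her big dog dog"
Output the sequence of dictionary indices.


Look up each word in the dictionary:
  'her' -> 3
  'big' -> 0
  'dog' -> 1
  'dog' -> 1

Encoded: [3, 0, 1, 1]


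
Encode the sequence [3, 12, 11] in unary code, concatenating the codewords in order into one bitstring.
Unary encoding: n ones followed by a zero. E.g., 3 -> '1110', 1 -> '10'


Encode each number as n ones followed by a terminating 0:
  3 -> 1110 (4 bits)
  12 -> 1111111111110 (13 bits)
  11 -> 111111111110 (12 bits)
Total length = 4 + 13 + 12 = 29 bits.

Unary([3, 12, 11]) = 11101111111111110111111111110 (29 bits)


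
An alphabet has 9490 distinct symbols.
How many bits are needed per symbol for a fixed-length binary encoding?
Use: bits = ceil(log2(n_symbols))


log2(9490) = 13.2122
Bracket: 2^13 = 8192 < 9490 <= 2^14 = 16384
So ceil(log2(9490)) = 14

bits = ceil(log2(9490)) = ceil(13.2122) = 14 bits


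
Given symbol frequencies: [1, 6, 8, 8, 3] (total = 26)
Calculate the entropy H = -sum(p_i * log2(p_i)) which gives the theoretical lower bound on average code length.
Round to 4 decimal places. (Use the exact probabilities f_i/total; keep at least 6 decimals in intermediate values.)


Per-symbol terms -p_i * log2(p_i) with p_i = f_i/26:
  p = 1/26 = 0.038462: log2(p) = -4.700440, -p*log2(p) = 0.180786
  p = 6/26 = 0.230769: log2(p) = -2.115477, -p*log2(p) = 0.488187
  p = 8/26 = 0.307692: log2(p) = -1.700440, -p*log2(p) = 0.523212
  p = 8/26 = 0.307692: log2(p) = -1.700440, -p*log2(p) = 0.523212
  p = 3/26 = 0.115385: log2(p) = -3.115477, -p*log2(p) = 0.359478
H = 0.180786 + 0.488187 + 0.523212 + 0.523212 + 0.359478 = 2.074875

H = 2.0749 bits/symbol


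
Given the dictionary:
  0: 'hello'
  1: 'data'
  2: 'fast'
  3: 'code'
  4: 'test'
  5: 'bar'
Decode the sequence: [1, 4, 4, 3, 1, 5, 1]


Look up each index in the dictionary:
  1 -> 'data'
  4 -> 'test'
  4 -> 'test'
  3 -> 'code'
  1 -> 'data'
  5 -> 'bar'
  1 -> 'data'

Decoded: "data test test code data bar data"


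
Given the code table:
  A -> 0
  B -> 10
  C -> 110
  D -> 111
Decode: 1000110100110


Decoding:
10 -> B
0 -> A
0 -> A
110 -> C
10 -> B
0 -> A
110 -> C


Result: BAACBAC


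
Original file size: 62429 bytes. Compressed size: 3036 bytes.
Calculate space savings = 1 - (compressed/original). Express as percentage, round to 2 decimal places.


ratio = compressed/original = 3036/62429 = 0.048631
savings = 1 - ratio = 1 - 0.048631 = 0.951369
as a percentage: 0.951369 * 100 = 95.14%

Space savings = 1 - 3036/62429 = 95.14%


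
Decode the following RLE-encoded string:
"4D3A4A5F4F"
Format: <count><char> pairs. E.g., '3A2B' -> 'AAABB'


Expanding each <count><char> pair:
  4D -> 'DDDD'
  3A -> 'AAA'
  4A -> 'AAAA'
  5F -> 'FFFFF'
  4F -> 'FFFF'

Decoded = DDDDAAAAAAAFFFFFFFFF


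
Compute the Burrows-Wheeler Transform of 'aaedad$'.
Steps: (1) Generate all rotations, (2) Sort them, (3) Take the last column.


Rotations (sorted):
  0: $aaedad -> last char: d
  1: aaedad$ -> last char: $
  2: ad$aaed -> last char: d
  3: aedad$a -> last char: a
  4: d$aaeda -> last char: a
  5: dad$aae -> last char: e
  6: edad$aa -> last char: a


BWT = d$daaea


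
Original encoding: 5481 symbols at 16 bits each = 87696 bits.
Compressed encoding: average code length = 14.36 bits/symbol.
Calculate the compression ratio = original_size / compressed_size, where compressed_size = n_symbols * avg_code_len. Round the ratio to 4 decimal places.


original_size = n_symbols * orig_bits = 5481 * 16 = 87696 bits
compressed_size = n_symbols * avg_code_len = 5481 * 14.36 = 78707.16 bits
ratio = original_size / compressed_size = 87696 / 78707.16 = 1.1142

Compression ratio = 1.1142


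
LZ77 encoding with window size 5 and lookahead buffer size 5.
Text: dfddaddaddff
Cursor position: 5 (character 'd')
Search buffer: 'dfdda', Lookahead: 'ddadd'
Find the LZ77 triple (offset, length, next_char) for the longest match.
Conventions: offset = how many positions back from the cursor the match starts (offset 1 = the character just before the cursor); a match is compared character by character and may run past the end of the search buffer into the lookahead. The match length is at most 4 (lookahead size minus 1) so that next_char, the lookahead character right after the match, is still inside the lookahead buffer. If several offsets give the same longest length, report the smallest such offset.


Try each offset into the search buffer:
  offset=1 (pos 4, char 'a'): match length 0
  offset=2 (pos 3, char 'd'): match length 1
  offset=3 (pos 2, char 'd'): match length 4
  offset=4 (pos 1, char 'f'): match length 0
  offset=5 (pos 0, char 'd'): match length 1
Longest match has length 4 at offset 3.
next_char = character at position 5 + 4 = 9 -> 'd'

Best match: offset=3, length=4 (matching 'ddad' starting at position 2)
LZ77 triple: (3, 4, 'd')


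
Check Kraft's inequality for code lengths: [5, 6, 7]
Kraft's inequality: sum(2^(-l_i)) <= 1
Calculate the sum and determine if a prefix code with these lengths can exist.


Sum = 2^(-5) + 2^(-6) + 2^(-7)
    = 0.03125 + 0.015625 + 0.0078125
    = 7/128 = 0.0546875
Since 0.0546875 <= 1, Kraft's inequality IS satisfied.
A prefix code with these lengths CAN exist.

Kraft sum = 0.0546875. Satisfied.


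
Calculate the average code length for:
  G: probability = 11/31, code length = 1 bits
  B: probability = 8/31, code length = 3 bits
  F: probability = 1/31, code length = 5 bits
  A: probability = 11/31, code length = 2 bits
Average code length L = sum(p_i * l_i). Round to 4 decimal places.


Weighted contributions p_i * l_i:
  G: (11/31) * 1 = 11/31
  B: (8/31) * 3 = 24/31
  F: (1/31) * 5 = 5/31
  A: (11/31) * 2 = 22/31
Sum = (11 + 24 + 5 + 22)/31 = 62/31

L = 62/31 = 2.0000 bits/symbol


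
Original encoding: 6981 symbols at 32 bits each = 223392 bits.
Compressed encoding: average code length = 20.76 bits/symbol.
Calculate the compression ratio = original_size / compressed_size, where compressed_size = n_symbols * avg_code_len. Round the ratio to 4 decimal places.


original_size = n_symbols * orig_bits = 6981 * 32 = 223392 bits
compressed_size = n_symbols * avg_code_len = 6981 * 20.76 = 144925.56 bits
ratio = original_size / compressed_size = 223392 / 144925.56 = 1.5414

Compression ratio = 1.5414


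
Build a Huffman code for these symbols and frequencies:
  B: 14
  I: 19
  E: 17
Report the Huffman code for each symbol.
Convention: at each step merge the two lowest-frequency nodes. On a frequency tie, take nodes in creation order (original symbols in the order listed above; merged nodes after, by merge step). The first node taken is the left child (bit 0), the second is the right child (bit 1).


Huffman tree construction:
Step 1: Merge B(14) + E(17) = 31
Step 2: Merge I(19) + (B+E)(31) = 50
Read each symbol's code off the tree from the root (left child = 0, right child = 1).

Codes:
  B: 10 (length 2)
  I: 0 (length 1)
  E: 11 (length 2)
Average code length: 81/50 = 1.6200 bits/symbol


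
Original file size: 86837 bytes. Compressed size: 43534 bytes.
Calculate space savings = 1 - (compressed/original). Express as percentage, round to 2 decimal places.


ratio = compressed/original = 43534/86837 = 0.50133
savings = 1 - ratio = 1 - 0.50133 = 0.49867
as a percentage: 0.49867 * 100 = 49.87%

Space savings = 1 - 43534/86837 = 49.87%


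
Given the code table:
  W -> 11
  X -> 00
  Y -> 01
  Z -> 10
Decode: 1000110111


Decoding:
10 -> Z
00 -> X
11 -> W
01 -> Y
11 -> W


Result: ZXWYW


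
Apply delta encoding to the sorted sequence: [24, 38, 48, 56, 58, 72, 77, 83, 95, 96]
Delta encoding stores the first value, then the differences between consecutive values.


First value: 24
Deltas:
  38 - 24 = 14
  48 - 38 = 10
  56 - 48 = 8
  58 - 56 = 2
  72 - 58 = 14
  77 - 72 = 5
  83 - 77 = 6
  95 - 83 = 12
  96 - 95 = 1


Delta encoded: [24, 14, 10, 8, 2, 14, 5, 6, 12, 1]


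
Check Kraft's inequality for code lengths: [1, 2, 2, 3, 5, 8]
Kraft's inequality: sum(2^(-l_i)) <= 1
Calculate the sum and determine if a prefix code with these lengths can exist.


Sum = 2^(-1) + 2^(-2) + 2^(-2) + 2^(-3) + 2^(-5) + 2^(-8)
    = 0.5 + 0.25 + 0.25 + 0.125 + 0.03125 + 0.00390625
    = 297/256 = 1.16015625
Since 1.16015625 > 1, Kraft's inequality is NOT satisfied.
A prefix code with these lengths CANNOT exist.

Kraft sum = 1.16015625. Not satisfied.


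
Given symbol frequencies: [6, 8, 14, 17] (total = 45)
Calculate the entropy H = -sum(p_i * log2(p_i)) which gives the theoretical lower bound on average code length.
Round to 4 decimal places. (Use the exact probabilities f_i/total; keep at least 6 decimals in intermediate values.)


Per-symbol terms -p_i * log2(p_i) with p_i = f_i/45:
  p = 6/45 = 0.133333: log2(p) = -2.906891, -p*log2(p) = 0.387585
  p = 8/45 = 0.177778: log2(p) = -2.491853, -p*log2(p) = 0.442996
  p = 14/45 = 0.311111: log2(p) = -1.684498, -p*log2(p) = 0.524066
  p = 17/45 = 0.377778: log2(p) = -1.404390, -p*log2(p) = 0.530547
H = 0.387585 + 0.442996 + 0.524066 + 0.530547 = 1.885194

H = 1.8852 bits/symbol


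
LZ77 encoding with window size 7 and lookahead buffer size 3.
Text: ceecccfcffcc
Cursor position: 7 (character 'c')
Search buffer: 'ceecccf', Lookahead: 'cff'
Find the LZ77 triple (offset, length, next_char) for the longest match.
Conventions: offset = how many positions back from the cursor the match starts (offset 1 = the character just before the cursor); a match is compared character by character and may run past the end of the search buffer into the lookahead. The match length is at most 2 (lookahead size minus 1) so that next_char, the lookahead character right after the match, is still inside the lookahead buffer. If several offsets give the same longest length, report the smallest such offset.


Try each offset into the search buffer:
  offset=1 (pos 6, char 'f'): match length 0
  offset=2 (pos 5, char 'c'): match length 2
  offset=3 (pos 4, char 'c'): match length 1
  offset=4 (pos 3, char 'c'): match length 1
  offset=5 (pos 2, char 'e'): match length 0
  offset=6 (pos 1, char 'e'): match length 0
  offset=7 (pos 0, char 'c'): match length 1
Longest match has length 2 at offset 2.
next_char = character at position 7 + 2 = 9 -> 'f'

Best match: offset=2, length=2 (matching 'cf' starting at position 5)
LZ77 triple: (2, 2, 'f')


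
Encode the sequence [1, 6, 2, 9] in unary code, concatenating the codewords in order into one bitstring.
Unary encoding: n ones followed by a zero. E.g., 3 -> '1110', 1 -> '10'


Encode each number as n ones followed by a terminating 0:
  1 -> 10 (2 bits)
  6 -> 1111110 (7 bits)
  2 -> 110 (3 bits)
  9 -> 1111111110 (10 bits)
Total length = 2 + 7 + 3 + 10 = 22 bits.

Unary([1, 6, 2, 9]) = 1011111101101111111110 (22 bits)


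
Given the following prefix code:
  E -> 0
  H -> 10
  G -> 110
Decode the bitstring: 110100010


Decoding step by step:
Bits 110 -> G
Bits 10 -> H
Bits 0 -> E
Bits 0 -> E
Bits 10 -> H


Decoded message: GHEEH


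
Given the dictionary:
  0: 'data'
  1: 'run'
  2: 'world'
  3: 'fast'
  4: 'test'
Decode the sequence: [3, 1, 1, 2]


Look up each index in the dictionary:
  3 -> 'fast'
  1 -> 'run'
  1 -> 'run'
  2 -> 'world'

Decoded: "fast run run world"


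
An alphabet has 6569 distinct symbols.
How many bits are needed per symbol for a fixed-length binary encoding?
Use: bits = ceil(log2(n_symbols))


log2(6569) = 12.6815
Bracket: 2^12 = 4096 < 6569 <= 2^13 = 8192
So ceil(log2(6569)) = 13

bits = ceil(log2(6569)) = ceil(12.6815) = 13 bits


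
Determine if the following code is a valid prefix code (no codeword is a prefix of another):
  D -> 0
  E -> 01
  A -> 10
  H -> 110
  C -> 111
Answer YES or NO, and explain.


Checking each pair (does one codeword prefix another?):
  D='0' vs E='01': prefix -- VIOLATION

NO -- this is NOT a valid prefix code. D (0) is a prefix of E (01).


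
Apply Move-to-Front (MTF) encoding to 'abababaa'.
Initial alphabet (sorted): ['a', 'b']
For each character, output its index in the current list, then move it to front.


MTF encoding:
'a': index 0 in ['a', 'b'] -> ['a', 'b']
'b': index 1 in ['a', 'b'] -> ['b', 'a']
'a': index 1 in ['b', 'a'] -> ['a', 'b']
'b': index 1 in ['a', 'b'] -> ['b', 'a']
'a': index 1 in ['b', 'a'] -> ['a', 'b']
'b': index 1 in ['a', 'b'] -> ['b', 'a']
'a': index 1 in ['b', 'a'] -> ['a', 'b']
'a': index 0 in ['a', 'b'] -> ['a', 'b']


Output: [0, 1, 1, 1, 1, 1, 1, 0]


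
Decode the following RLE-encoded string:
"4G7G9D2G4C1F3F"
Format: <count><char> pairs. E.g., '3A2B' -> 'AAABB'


Expanding each <count><char> pair:
  4G -> 'GGGG'
  7G -> 'GGGGGGG'
  9D -> 'DDDDDDDDD'
  2G -> 'GG'
  4C -> 'CCCC'
  1F -> 'F'
  3F -> 'FFF'

Decoded = GGGGGGGGGGGDDDDDDDDDGGCCCCFFFF


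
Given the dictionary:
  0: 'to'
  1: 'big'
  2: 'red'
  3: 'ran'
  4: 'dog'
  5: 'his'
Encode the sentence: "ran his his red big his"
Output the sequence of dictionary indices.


Look up each word in the dictionary:
  'ran' -> 3
  'his' -> 5
  'his' -> 5
  'red' -> 2
  'big' -> 1
  'his' -> 5

Encoded: [3, 5, 5, 2, 1, 5]


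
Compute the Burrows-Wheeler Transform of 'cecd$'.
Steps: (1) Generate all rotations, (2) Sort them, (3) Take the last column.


Rotations (sorted):
  0: $cecd -> last char: d
  1: cd$ce -> last char: e
  2: cecd$ -> last char: $
  3: d$cec -> last char: c
  4: ecd$c -> last char: c


BWT = de$cc


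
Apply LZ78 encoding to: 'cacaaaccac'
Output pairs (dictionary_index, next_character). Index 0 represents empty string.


LZ78 encoding steps:
Dictionary: {0: ''}
Step 1: w='' (idx 0), next='c' -> output (0, 'c'), add 'c' as idx 1
Step 2: w='' (idx 0), next='a' -> output (0, 'a'), add 'a' as idx 2
Step 3: w='c' (idx 1), next='a' -> output (1, 'a'), add 'ca' as idx 3
Step 4: w='a' (idx 2), next='a' -> output (2, 'a'), add 'aa' as idx 4
Step 5: w='c' (idx 1), next='c' -> output (1, 'c'), add 'cc' as idx 5
Step 6: w='a' (idx 2), next='c' -> output (2, 'c'), add 'ac' as idx 6


Encoded: [(0, 'c'), (0, 'a'), (1, 'a'), (2, 'a'), (1, 'c'), (2, 'c')]


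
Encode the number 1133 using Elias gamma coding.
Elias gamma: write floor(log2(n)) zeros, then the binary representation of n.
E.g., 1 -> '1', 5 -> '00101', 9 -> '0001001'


num_bits = floor(log2(1133)) + 1 = 11
leading_zeros = num_bits - 1 = 10
binary(1133) = 10001101101

Elias gamma(1133) = '0000000000' + '10001101101' = 000000000010001101101 (21 bits)


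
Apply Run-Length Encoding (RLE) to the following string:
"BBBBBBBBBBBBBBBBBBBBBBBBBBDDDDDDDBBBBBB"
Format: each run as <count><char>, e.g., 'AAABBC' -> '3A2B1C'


Scanning runs left to right:
  i=0: run of 'B' x 26 -> '26B'
  i=26: run of 'D' x 7 -> '7D'
  i=33: run of 'B' x 6 -> '6B'

RLE = 26B7D6B


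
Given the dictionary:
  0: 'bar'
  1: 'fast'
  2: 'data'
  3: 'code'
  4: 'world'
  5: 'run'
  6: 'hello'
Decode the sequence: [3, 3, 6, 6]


Look up each index in the dictionary:
  3 -> 'code'
  3 -> 'code'
  6 -> 'hello'
  6 -> 'hello'

Decoded: "code code hello hello"


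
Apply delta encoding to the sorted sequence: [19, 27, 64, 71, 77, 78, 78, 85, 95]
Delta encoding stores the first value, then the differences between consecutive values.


First value: 19
Deltas:
  27 - 19 = 8
  64 - 27 = 37
  71 - 64 = 7
  77 - 71 = 6
  78 - 77 = 1
  78 - 78 = 0
  85 - 78 = 7
  95 - 85 = 10


Delta encoded: [19, 8, 37, 7, 6, 1, 0, 7, 10]


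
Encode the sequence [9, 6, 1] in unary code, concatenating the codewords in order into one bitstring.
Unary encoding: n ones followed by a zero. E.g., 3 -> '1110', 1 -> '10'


Encode each number as n ones followed by a terminating 0:
  9 -> 1111111110 (10 bits)
  6 -> 1111110 (7 bits)
  1 -> 10 (2 bits)
Total length = 10 + 7 + 2 = 19 bits.

Unary([9, 6, 1]) = 1111111110111111010 (19 bits)


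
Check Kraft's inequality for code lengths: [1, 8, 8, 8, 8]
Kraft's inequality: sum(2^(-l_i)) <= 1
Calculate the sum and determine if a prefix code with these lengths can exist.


Sum = 2^(-1) + 2^(-8) + 2^(-8) + 2^(-8) + 2^(-8)
    = 0.5 + 0.00390625 + 0.00390625 + 0.00390625 + 0.00390625
    = 132/256 = 0.515625
Since 0.515625 <= 1, Kraft's inequality IS satisfied.
A prefix code with these lengths CAN exist.

Kraft sum = 0.515625. Satisfied.


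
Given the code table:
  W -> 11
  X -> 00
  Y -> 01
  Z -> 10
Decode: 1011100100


Decoding:
10 -> Z
11 -> W
10 -> Z
01 -> Y
00 -> X


Result: ZWZYX


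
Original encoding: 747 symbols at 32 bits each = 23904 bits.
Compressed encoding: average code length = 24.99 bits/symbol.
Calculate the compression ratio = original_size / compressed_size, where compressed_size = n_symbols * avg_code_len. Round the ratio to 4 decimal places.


original_size = n_symbols * orig_bits = 747 * 32 = 23904 bits
compressed_size = n_symbols * avg_code_len = 747 * 24.99 = 18667.53 bits
ratio = original_size / compressed_size = 23904 / 18667.53 = 1.2805

Compression ratio = 1.2805


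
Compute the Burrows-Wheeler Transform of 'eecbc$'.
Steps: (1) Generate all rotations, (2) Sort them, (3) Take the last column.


Rotations (sorted):
  0: $eecbc -> last char: c
  1: bc$eec -> last char: c
  2: c$eecb -> last char: b
  3: cbc$ee -> last char: e
  4: ecbc$e -> last char: e
  5: eecbc$ -> last char: $


BWT = ccbee$


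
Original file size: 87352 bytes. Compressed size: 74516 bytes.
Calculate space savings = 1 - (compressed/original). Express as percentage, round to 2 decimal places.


ratio = compressed/original = 74516/87352 = 0.853054
savings = 1 - ratio = 1 - 0.853054 = 0.146946
as a percentage: 0.146946 * 100 = 14.69%

Space savings = 1 - 74516/87352 = 14.69%


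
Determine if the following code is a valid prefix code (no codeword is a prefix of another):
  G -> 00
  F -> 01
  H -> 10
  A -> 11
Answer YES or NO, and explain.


Checking each pair (does one codeword prefix another?):
  G='00' vs F='01': no prefix
  G='00' vs H='10': no prefix
  G='00' vs A='11': no prefix
  F='01' vs G='00': no prefix
  F='01' vs H='10': no prefix
  F='01' vs A='11': no prefix
  H='10' vs G='00': no prefix
  H='10' vs F='01': no prefix
  H='10' vs A='11': no prefix
  A='11' vs G='00': no prefix
  A='11' vs F='01': no prefix
  A='11' vs H='10': no prefix
No violation found over all pairs.

YES -- this is a valid prefix code. No codeword is a prefix of any other codeword.


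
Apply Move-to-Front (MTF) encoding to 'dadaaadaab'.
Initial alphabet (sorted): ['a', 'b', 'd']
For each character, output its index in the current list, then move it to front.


MTF encoding:
'd': index 2 in ['a', 'b', 'd'] -> ['d', 'a', 'b']
'a': index 1 in ['d', 'a', 'b'] -> ['a', 'd', 'b']
'd': index 1 in ['a', 'd', 'b'] -> ['d', 'a', 'b']
'a': index 1 in ['d', 'a', 'b'] -> ['a', 'd', 'b']
'a': index 0 in ['a', 'd', 'b'] -> ['a', 'd', 'b']
'a': index 0 in ['a', 'd', 'b'] -> ['a', 'd', 'b']
'd': index 1 in ['a', 'd', 'b'] -> ['d', 'a', 'b']
'a': index 1 in ['d', 'a', 'b'] -> ['a', 'd', 'b']
'a': index 0 in ['a', 'd', 'b'] -> ['a', 'd', 'b']
'b': index 2 in ['a', 'd', 'b'] -> ['b', 'a', 'd']


Output: [2, 1, 1, 1, 0, 0, 1, 1, 0, 2]


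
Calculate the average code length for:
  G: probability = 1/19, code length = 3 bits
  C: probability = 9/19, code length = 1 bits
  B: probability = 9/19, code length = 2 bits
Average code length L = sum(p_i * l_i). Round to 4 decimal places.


Weighted contributions p_i * l_i:
  G: (1/19) * 3 = 3/19
  C: (9/19) * 1 = 9/19
  B: (9/19) * 2 = 18/19
Sum = (3 + 9 + 18)/19 = 30/19

L = 30/19 = 1.5789 bits/symbol


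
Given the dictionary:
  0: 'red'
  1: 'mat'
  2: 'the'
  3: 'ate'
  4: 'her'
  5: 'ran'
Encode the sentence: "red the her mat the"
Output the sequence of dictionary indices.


Look up each word in the dictionary:
  'red' -> 0
  'the' -> 2
  'her' -> 4
  'mat' -> 1
  'the' -> 2

Encoded: [0, 2, 4, 1, 2]


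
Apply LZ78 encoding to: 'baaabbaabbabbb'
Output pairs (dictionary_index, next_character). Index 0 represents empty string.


LZ78 encoding steps:
Dictionary: {0: ''}
Step 1: w='' (idx 0), next='b' -> output (0, 'b'), add 'b' as idx 1
Step 2: w='' (idx 0), next='a' -> output (0, 'a'), add 'a' as idx 2
Step 3: w='a' (idx 2), next='a' -> output (2, 'a'), add 'aa' as idx 3
Step 4: w='b' (idx 1), next='b' -> output (1, 'b'), add 'bb' as idx 4
Step 5: w='aa' (idx 3), next='b' -> output (3, 'b'), add 'aab' as idx 5
Step 6: w='b' (idx 1), next='a' -> output (1, 'a'), add 'ba' as idx 6
Step 7: w='bb' (idx 4), next='b' -> output (4, 'b'), add 'bbb' as idx 7


Encoded: [(0, 'b'), (0, 'a'), (2, 'a'), (1, 'b'), (3, 'b'), (1, 'a'), (4, 'b')]


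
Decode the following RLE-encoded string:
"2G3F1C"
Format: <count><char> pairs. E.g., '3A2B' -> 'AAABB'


Expanding each <count><char> pair:
  2G -> 'GG'
  3F -> 'FFF'
  1C -> 'C'

Decoded = GGFFFC


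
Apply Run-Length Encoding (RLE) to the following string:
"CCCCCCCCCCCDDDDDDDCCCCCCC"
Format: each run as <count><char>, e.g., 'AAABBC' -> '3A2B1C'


Scanning runs left to right:
  i=0: run of 'C' x 11 -> '11C'
  i=11: run of 'D' x 7 -> '7D'
  i=18: run of 'C' x 7 -> '7C'

RLE = 11C7D7C


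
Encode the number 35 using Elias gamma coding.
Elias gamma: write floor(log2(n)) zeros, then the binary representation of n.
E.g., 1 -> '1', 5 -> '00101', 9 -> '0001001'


num_bits = floor(log2(35)) + 1 = 6
leading_zeros = num_bits - 1 = 5
binary(35) = 100011

Elias gamma(35) = '00000' + '100011' = 00000100011 (11 bits)


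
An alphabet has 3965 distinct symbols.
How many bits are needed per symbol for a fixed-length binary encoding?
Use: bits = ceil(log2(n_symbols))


log2(3965) = 11.9531
Bracket: 2^11 = 2048 < 3965 <= 2^12 = 4096
So ceil(log2(3965)) = 12

bits = ceil(log2(3965)) = ceil(11.9531) = 12 bits


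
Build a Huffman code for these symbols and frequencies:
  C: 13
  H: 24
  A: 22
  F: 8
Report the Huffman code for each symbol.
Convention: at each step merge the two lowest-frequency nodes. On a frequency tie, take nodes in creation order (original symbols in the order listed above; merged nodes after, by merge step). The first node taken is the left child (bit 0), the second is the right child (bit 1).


Huffman tree construction:
Step 1: Merge F(8) + C(13) = 21
Step 2: Merge (F+C)(21) + A(22) = 43
Step 3: Merge H(24) + ((F+C)+A)(43) = 67
Read each symbol's code off the tree from the root (left child = 0, right child = 1).

Codes:
  C: 101 (length 3)
  H: 0 (length 1)
  A: 11 (length 2)
  F: 100 (length 3)
Average code length: 131/67 = 1.9552 bits/symbol


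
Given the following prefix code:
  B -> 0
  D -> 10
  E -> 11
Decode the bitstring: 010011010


Decoding step by step:
Bits 0 -> B
Bits 10 -> D
Bits 0 -> B
Bits 11 -> E
Bits 0 -> B
Bits 10 -> D


Decoded message: BDBEBD


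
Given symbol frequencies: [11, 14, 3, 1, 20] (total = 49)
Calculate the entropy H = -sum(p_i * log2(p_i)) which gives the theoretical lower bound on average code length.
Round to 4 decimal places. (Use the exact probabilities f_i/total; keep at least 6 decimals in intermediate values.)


Per-symbol terms -p_i * log2(p_i) with p_i = f_i/49:
  p = 11/49 = 0.224490: log2(p) = -2.155278, -p*log2(p) = 0.483838
  p = 14/49 = 0.285714: log2(p) = -1.807355, -p*log2(p) = 0.516387
  p = 3/49 = 0.061224: log2(p) = -4.029747, -p*log2(p) = 0.246719
  p = 1/49 = 0.020408: log2(p) = -5.614710, -p*log2(p) = 0.114586
  p = 20/49 = 0.408163: log2(p) = -1.292782, -p*log2(p) = 0.527666
H = 0.483838 + 0.516387 + 0.246719 + 0.114586 + 0.527666 = 1.889196

H = 1.8892 bits/symbol


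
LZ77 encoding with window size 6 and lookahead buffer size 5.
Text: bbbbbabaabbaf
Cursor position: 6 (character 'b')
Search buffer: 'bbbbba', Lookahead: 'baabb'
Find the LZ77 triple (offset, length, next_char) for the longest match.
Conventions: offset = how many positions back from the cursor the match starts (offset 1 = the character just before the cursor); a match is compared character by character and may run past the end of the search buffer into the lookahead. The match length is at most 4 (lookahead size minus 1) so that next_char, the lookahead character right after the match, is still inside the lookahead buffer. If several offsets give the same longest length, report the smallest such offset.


Try each offset into the search buffer:
  offset=1 (pos 5, char 'a'): match length 0
  offset=2 (pos 4, char 'b'): match length 2
  offset=3 (pos 3, char 'b'): match length 1
  offset=4 (pos 2, char 'b'): match length 1
  offset=5 (pos 1, char 'b'): match length 1
  offset=6 (pos 0, char 'b'): match length 1
Longest match has length 2 at offset 2.
next_char = character at position 6 + 2 = 8 -> 'a'

Best match: offset=2, length=2 (matching 'ba' starting at position 4)
LZ77 triple: (2, 2, 'a')


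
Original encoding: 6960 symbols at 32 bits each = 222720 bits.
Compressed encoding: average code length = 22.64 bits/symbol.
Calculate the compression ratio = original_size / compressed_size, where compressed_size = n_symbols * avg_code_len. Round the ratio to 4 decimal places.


original_size = n_symbols * orig_bits = 6960 * 32 = 222720 bits
compressed_size = n_symbols * avg_code_len = 6960 * 22.64 = 157574.4 bits
ratio = original_size / compressed_size = 222720 / 157574.4 = 1.4134

Compression ratio = 1.4134


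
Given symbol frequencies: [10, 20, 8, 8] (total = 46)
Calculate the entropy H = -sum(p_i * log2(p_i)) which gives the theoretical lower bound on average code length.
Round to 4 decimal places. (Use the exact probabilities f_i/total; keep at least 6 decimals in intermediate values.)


Per-symbol terms -p_i * log2(p_i) with p_i = f_i/46:
  p = 10/46 = 0.217391: log2(p) = -2.201634, -p*log2(p) = 0.478616
  p = 20/46 = 0.434783: log2(p) = -1.201634, -p*log2(p) = 0.522450
  p = 8/46 = 0.173913: log2(p) = -2.523562, -p*log2(p) = 0.438880
  p = 8/46 = 0.173913: log2(p) = -2.523562, -p*log2(p) = 0.438880
H = 0.478616 + 0.522450 + 0.438880 + 0.438880 = 1.878826

H = 1.8788 bits/symbol


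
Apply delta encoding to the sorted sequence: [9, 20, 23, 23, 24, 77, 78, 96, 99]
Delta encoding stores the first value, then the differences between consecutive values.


First value: 9
Deltas:
  20 - 9 = 11
  23 - 20 = 3
  23 - 23 = 0
  24 - 23 = 1
  77 - 24 = 53
  78 - 77 = 1
  96 - 78 = 18
  99 - 96 = 3


Delta encoded: [9, 11, 3, 0, 1, 53, 1, 18, 3]


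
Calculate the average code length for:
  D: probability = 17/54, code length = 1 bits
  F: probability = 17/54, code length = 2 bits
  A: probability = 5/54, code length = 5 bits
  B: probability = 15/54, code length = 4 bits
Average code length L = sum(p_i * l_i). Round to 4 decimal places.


Weighted contributions p_i * l_i:
  D: (17/54) * 1 = 17/54
  F: (17/54) * 2 = 34/54
  A: (5/54) * 5 = 25/54
  B: (15/54) * 4 = 60/54
Sum = (17 + 34 + 25 + 60)/54 = 136/54

L = 136/54 = 2.5185 bits/symbol


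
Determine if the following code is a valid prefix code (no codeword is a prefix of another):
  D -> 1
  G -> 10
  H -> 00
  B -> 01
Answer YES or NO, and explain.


Checking each pair (does one codeword prefix another?):
  D='1' vs G='10': prefix -- VIOLATION

NO -- this is NOT a valid prefix code. D (1) is a prefix of G (10).


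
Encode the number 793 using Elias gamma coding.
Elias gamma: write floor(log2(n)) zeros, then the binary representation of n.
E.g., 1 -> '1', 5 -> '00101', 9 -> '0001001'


num_bits = floor(log2(793)) + 1 = 10
leading_zeros = num_bits - 1 = 9
binary(793) = 1100011001

Elias gamma(793) = '000000000' + '1100011001' = 0000000001100011001 (19 bits)


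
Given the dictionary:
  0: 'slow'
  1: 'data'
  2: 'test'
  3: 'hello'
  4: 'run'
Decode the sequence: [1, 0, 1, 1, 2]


Look up each index in the dictionary:
  1 -> 'data'
  0 -> 'slow'
  1 -> 'data'
  1 -> 'data'
  2 -> 'test'

Decoded: "data slow data data test"


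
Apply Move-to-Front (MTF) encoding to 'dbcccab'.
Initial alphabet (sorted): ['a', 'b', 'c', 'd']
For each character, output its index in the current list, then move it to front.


MTF encoding:
'd': index 3 in ['a', 'b', 'c', 'd'] -> ['d', 'a', 'b', 'c']
'b': index 2 in ['d', 'a', 'b', 'c'] -> ['b', 'd', 'a', 'c']
'c': index 3 in ['b', 'd', 'a', 'c'] -> ['c', 'b', 'd', 'a']
'c': index 0 in ['c', 'b', 'd', 'a'] -> ['c', 'b', 'd', 'a']
'c': index 0 in ['c', 'b', 'd', 'a'] -> ['c', 'b', 'd', 'a']
'a': index 3 in ['c', 'b', 'd', 'a'] -> ['a', 'c', 'b', 'd']
'b': index 2 in ['a', 'c', 'b', 'd'] -> ['b', 'a', 'c', 'd']


Output: [3, 2, 3, 0, 0, 3, 2]


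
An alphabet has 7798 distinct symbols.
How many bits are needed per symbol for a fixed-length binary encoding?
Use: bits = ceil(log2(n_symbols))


log2(7798) = 12.9289
Bracket: 2^12 = 4096 < 7798 <= 2^13 = 8192
So ceil(log2(7798)) = 13

bits = ceil(log2(7798)) = ceil(12.9289) = 13 bits


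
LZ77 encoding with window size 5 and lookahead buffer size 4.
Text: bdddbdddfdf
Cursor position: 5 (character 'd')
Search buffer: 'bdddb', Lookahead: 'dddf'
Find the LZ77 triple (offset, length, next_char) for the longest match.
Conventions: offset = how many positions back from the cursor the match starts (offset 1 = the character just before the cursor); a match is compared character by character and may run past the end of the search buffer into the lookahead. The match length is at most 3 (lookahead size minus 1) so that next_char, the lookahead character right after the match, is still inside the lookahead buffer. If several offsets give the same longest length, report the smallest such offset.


Try each offset into the search buffer:
  offset=1 (pos 4, char 'b'): match length 0
  offset=2 (pos 3, char 'd'): match length 1
  offset=3 (pos 2, char 'd'): match length 2
  offset=4 (pos 1, char 'd'): match length 3
  offset=5 (pos 0, char 'b'): match length 0
Longest match has length 3 at offset 4.
next_char = character at position 5 + 3 = 8 -> 'f'

Best match: offset=4, length=3 (matching 'ddd' starting at position 1)
LZ77 triple: (4, 3, 'f')


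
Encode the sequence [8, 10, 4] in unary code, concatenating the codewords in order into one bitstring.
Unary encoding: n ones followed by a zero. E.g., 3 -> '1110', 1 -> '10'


Encode each number as n ones followed by a terminating 0:
  8 -> 111111110 (9 bits)
  10 -> 11111111110 (11 bits)
  4 -> 11110 (5 bits)
Total length = 9 + 11 + 5 = 25 bits.

Unary([8, 10, 4]) = 1111111101111111111011110 (25 bits)


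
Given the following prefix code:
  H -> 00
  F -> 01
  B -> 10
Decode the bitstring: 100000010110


Decoding step by step:
Bits 10 -> B
Bits 00 -> H
Bits 00 -> H
Bits 01 -> F
Bits 01 -> F
Bits 10 -> B


Decoded message: BHHFFB


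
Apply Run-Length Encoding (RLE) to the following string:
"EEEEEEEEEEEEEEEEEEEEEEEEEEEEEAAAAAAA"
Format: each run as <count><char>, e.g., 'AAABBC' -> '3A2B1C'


Scanning runs left to right:
  i=0: run of 'E' x 29 -> '29E'
  i=29: run of 'A' x 7 -> '7A'

RLE = 29E7A


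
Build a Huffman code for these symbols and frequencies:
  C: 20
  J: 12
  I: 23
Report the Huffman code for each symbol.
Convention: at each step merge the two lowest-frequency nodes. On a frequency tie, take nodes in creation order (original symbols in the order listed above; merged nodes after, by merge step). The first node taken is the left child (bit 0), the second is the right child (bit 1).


Huffman tree construction:
Step 1: Merge J(12) + C(20) = 32
Step 2: Merge I(23) + (J+C)(32) = 55
Read each symbol's code off the tree from the root (left child = 0, right child = 1).

Codes:
  C: 11 (length 2)
  J: 10 (length 2)
  I: 0 (length 1)
Average code length: 87/55 = 1.5818 bits/symbol


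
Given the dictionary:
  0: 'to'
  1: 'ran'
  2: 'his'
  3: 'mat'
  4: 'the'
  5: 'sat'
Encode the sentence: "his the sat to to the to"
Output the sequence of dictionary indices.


Look up each word in the dictionary:
  'his' -> 2
  'the' -> 4
  'sat' -> 5
  'to' -> 0
  'to' -> 0
  'the' -> 4
  'to' -> 0

Encoded: [2, 4, 5, 0, 0, 4, 0]


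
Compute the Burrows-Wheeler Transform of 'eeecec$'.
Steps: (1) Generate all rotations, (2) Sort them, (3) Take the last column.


Rotations (sorted):
  0: $eeecec -> last char: c
  1: c$eeece -> last char: e
  2: cec$eee -> last char: e
  3: ec$eeec -> last char: c
  4: ecec$ee -> last char: e
  5: eecec$e -> last char: e
  6: eeecec$ -> last char: $


BWT = ceecee$


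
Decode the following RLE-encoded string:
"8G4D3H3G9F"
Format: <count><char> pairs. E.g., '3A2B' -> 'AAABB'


Expanding each <count><char> pair:
  8G -> 'GGGGGGGG'
  4D -> 'DDDD'
  3H -> 'HHH'
  3G -> 'GGG'
  9F -> 'FFFFFFFFF'

Decoded = GGGGGGGGDDDDHHHGGGFFFFFFFFF


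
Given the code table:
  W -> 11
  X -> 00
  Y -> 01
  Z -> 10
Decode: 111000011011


Decoding:
11 -> W
10 -> Z
00 -> X
01 -> Y
10 -> Z
11 -> W


Result: WZXYZW


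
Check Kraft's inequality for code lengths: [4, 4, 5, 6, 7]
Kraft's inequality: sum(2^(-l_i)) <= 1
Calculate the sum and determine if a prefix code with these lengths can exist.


Sum = 2^(-4) + 2^(-4) + 2^(-5) + 2^(-6) + 2^(-7)
    = 0.0625 + 0.0625 + 0.03125 + 0.015625 + 0.0078125
    = 23/128 = 0.1796875
Since 0.1796875 <= 1, Kraft's inequality IS satisfied.
A prefix code with these lengths CAN exist.

Kraft sum = 0.1796875. Satisfied.


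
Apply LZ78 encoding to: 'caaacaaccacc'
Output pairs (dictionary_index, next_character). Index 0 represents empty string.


LZ78 encoding steps:
Dictionary: {0: ''}
Step 1: w='' (idx 0), next='c' -> output (0, 'c'), add 'c' as idx 1
Step 2: w='' (idx 0), next='a' -> output (0, 'a'), add 'a' as idx 2
Step 3: w='a' (idx 2), next='a' -> output (2, 'a'), add 'aa' as idx 3
Step 4: w='c' (idx 1), next='a' -> output (1, 'a'), add 'ca' as idx 4
Step 5: w='a' (idx 2), next='c' -> output (2, 'c'), add 'ac' as idx 5
Step 6: w='ca' (idx 4), next='c' -> output (4, 'c'), add 'cac' as idx 6
Step 7: w='c' (idx 1), end of input -> output (1, '')


Encoded: [(0, 'c'), (0, 'a'), (2, 'a'), (1, 'a'), (2, 'c'), (4, 'c'), (1, '')]


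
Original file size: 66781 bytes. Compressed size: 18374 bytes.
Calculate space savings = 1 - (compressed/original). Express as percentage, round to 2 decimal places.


ratio = compressed/original = 18374/66781 = 0.275138
savings = 1 - ratio = 1 - 0.275138 = 0.724862
as a percentage: 0.724862 * 100 = 72.49%

Space savings = 1 - 18374/66781 = 72.49%


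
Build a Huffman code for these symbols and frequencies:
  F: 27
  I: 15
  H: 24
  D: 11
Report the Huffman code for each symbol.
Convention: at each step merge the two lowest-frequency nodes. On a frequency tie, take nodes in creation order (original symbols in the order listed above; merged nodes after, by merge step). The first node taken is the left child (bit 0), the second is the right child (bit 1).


Huffman tree construction:
Step 1: Merge D(11) + I(15) = 26
Step 2: Merge H(24) + (D+I)(26) = 50
Step 3: Merge F(27) + (H+(D+I))(50) = 77
Read each symbol's code off the tree from the root (left child = 0, right child = 1).

Codes:
  F: 0 (length 1)
  I: 111 (length 3)
  H: 10 (length 2)
  D: 110 (length 3)
Average code length: 153/77 = 1.9870 bits/symbol


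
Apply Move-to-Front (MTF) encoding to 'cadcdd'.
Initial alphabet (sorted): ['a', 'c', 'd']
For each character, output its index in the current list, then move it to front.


MTF encoding:
'c': index 1 in ['a', 'c', 'd'] -> ['c', 'a', 'd']
'a': index 1 in ['c', 'a', 'd'] -> ['a', 'c', 'd']
'd': index 2 in ['a', 'c', 'd'] -> ['d', 'a', 'c']
'c': index 2 in ['d', 'a', 'c'] -> ['c', 'd', 'a']
'd': index 1 in ['c', 'd', 'a'] -> ['d', 'c', 'a']
'd': index 0 in ['d', 'c', 'a'] -> ['d', 'c', 'a']


Output: [1, 1, 2, 2, 1, 0]


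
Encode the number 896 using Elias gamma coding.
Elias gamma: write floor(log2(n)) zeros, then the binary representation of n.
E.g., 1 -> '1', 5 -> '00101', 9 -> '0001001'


num_bits = floor(log2(896)) + 1 = 10
leading_zeros = num_bits - 1 = 9
binary(896) = 1110000000

Elias gamma(896) = '000000000' + '1110000000' = 0000000001110000000 (19 bits)


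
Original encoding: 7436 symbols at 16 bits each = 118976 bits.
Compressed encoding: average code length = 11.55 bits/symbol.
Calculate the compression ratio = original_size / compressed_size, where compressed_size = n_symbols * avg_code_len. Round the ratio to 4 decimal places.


original_size = n_symbols * orig_bits = 7436 * 16 = 118976 bits
compressed_size = n_symbols * avg_code_len = 7436 * 11.55 = 85885.8 bits
ratio = original_size / compressed_size = 118976 / 85885.8 = 1.3853

Compression ratio = 1.3853


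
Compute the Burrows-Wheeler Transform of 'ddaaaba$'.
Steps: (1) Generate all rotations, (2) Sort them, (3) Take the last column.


Rotations (sorted):
  0: $ddaaaba -> last char: a
  1: a$ddaaab -> last char: b
  2: aaaba$dd -> last char: d
  3: aaba$dda -> last char: a
  4: aba$ddaa -> last char: a
  5: ba$ddaaa -> last char: a
  6: daaaba$d -> last char: d
  7: ddaaaba$ -> last char: $


BWT = abdaaad$


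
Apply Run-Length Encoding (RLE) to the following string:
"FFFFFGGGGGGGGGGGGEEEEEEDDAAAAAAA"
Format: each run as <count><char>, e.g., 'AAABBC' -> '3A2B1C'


Scanning runs left to right:
  i=0: run of 'F' x 5 -> '5F'
  i=5: run of 'G' x 12 -> '12G'
  i=17: run of 'E' x 6 -> '6E'
  i=23: run of 'D' x 2 -> '2D'
  i=25: run of 'A' x 7 -> '7A'

RLE = 5F12G6E2D7A


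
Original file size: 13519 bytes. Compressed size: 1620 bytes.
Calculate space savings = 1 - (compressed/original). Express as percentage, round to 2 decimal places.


ratio = compressed/original = 1620/13519 = 0.119831
savings = 1 - ratio = 1 - 0.119831 = 0.880169
as a percentage: 0.880169 * 100 = 88.02%

Space savings = 1 - 1620/13519 = 88.02%


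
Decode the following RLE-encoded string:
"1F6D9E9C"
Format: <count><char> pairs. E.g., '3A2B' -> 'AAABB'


Expanding each <count><char> pair:
  1F -> 'F'
  6D -> 'DDDDDD'
  9E -> 'EEEEEEEEE'
  9C -> 'CCCCCCCCC'

Decoded = FDDDDDDEEEEEEEEECCCCCCCCC


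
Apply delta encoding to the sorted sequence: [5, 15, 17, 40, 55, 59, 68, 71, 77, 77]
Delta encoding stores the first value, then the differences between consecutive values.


First value: 5
Deltas:
  15 - 5 = 10
  17 - 15 = 2
  40 - 17 = 23
  55 - 40 = 15
  59 - 55 = 4
  68 - 59 = 9
  71 - 68 = 3
  77 - 71 = 6
  77 - 77 = 0


Delta encoded: [5, 10, 2, 23, 15, 4, 9, 3, 6, 0]
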